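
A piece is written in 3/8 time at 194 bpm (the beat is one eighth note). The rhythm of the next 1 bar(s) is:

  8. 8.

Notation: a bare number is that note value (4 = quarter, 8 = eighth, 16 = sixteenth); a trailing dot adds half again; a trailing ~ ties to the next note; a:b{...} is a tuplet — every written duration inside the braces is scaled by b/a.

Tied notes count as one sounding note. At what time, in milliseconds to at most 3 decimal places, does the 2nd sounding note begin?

note 2 onset = 3/2b = 463.918ms

1. 0.0ms @ 0 + 463.918ms (3/2)
2. 463.918ms @ 3/2 + 463.918ms (3/2)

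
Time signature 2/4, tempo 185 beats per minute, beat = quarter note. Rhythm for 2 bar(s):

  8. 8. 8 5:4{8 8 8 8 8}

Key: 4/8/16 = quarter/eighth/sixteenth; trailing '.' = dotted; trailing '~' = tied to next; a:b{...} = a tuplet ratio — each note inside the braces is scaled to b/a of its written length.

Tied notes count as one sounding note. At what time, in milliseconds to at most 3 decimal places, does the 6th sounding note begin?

note 6 onset = 14/5b = 908.108ms

1. 0.0ms @ 0 + 243.243ms (3/4)
2. 243.243ms @ 3/4 + 243.243ms (3/4)
3. 486.486ms @ 3/2 + 162.162ms (1/2)
4. 648.649ms @ 2 + 129.73ms (2/5)
5. 778.378ms @ 12/5 + 129.73ms (2/5)
6. 908.108ms @ 14/5 + 129.73ms (2/5)
7. 1037.838ms @ 16/5 + 129.73ms (2/5)
8. 1167.568ms @ 18/5 + 129.73ms (2/5)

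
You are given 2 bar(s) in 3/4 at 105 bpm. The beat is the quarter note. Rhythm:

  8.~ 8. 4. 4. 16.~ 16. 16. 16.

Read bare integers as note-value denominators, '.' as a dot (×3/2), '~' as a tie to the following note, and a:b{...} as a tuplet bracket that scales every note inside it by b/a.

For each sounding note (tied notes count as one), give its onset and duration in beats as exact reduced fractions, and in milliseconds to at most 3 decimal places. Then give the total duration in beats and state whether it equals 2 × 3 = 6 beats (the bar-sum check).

1) 0.0ms=0b +857.143ms=3/2b
2) 857.143ms=3/2b +857.143ms=3/2b
3) 1714.286ms=3b +857.143ms=3/2b
4) 2571.429ms=9/2b +428.571ms=3/4b
5) 3000.0ms=21/4b +214.286ms=3/8b
6) 3214.286ms=45/8b +214.286ms=3/8b
Σ=6b of 6 (105bpm 3/4) — PASS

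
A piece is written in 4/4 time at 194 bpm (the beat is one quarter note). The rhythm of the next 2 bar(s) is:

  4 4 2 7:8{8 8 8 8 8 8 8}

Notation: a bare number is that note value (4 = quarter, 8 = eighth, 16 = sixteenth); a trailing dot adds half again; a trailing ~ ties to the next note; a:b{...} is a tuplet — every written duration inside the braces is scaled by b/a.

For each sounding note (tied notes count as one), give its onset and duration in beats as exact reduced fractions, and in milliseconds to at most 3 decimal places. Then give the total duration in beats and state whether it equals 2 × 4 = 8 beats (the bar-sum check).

1) 0.0ms=0b +309.278ms=1b
2) 309.278ms=1b +309.278ms=1b
3) 618.557ms=2b +618.557ms=2b
4) 1237.113ms=4b +176.73ms=4/7b
5) 1413.844ms=32/7b +176.73ms=4/7b
6) 1590.574ms=36/7b +176.73ms=4/7b
7) 1767.305ms=40/7b +176.73ms=4/7b
8) 1944.035ms=44/7b +176.73ms=4/7b
9) 2120.766ms=48/7b +176.73ms=4/7b
10) 2297.496ms=52/7b +176.73ms=4/7b
Σ=8b of 8 (194bpm 4/4) — PASS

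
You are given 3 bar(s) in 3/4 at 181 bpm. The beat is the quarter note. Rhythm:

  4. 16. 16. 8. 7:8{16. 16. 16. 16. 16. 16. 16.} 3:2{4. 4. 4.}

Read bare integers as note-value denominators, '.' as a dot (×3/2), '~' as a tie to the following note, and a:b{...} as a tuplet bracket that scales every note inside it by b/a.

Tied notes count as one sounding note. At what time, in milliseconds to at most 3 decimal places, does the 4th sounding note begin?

1. 0.0ms @ 0 + 497.238ms (3/2)
2. 497.238ms @ 3/2 + 124.309ms (3/8)
3. 621.547ms @ 15/8 + 124.309ms (3/8)
4. 745.856ms @ 9/4 + 248.619ms (3/4)
5. 994.475ms @ 3 + 142.068ms (3/7)
6. 1136.543ms @ 24/7 + 142.068ms (3/7)
7. 1278.611ms @ 27/7 + 142.068ms (3/7)
8. 1420.679ms @ 30/7 + 142.068ms (3/7)
9. 1562.747ms @ 33/7 + 142.068ms (3/7)
10. 1704.815ms @ 36/7 + 142.068ms (3/7)
11. 1846.882ms @ 39/7 + 142.068ms (3/7)
12. 1988.95ms @ 6 + 331.492ms (1)
13. 2320.442ms @ 7 + 331.492ms (1)
14. 2651.934ms @ 8 + 331.492ms (1)

note 4 onset = 9/4b = 745.856ms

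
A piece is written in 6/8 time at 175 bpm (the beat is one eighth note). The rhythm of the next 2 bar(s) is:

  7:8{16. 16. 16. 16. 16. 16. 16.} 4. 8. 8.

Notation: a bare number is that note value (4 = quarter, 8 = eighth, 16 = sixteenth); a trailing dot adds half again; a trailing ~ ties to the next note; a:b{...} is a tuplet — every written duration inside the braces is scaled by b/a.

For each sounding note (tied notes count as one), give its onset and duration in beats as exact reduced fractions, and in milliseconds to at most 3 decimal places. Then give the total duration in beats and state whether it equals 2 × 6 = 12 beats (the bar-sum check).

1) 0.0ms=0b +293.878ms=6/7b
2) 293.878ms=6/7b +293.878ms=6/7b
3) 587.755ms=12/7b +293.878ms=6/7b
4) 881.633ms=18/7b +293.878ms=6/7b
5) 1175.51ms=24/7b +293.878ms=6/7b
6) 1469.388ms=30/7b +293.878ms=6/7b
7) 1763.265ms=36/7b +293.878ms=6/7b
8) 2057.143ms=6b +1028.571ms=3b
9) 3085.714ms=9b +514.286ms=3/2b
10) 3600.0ms=21/2b +514.286ms=3/2b
Σ=12b of 12 (175bpm 6/8) — PASS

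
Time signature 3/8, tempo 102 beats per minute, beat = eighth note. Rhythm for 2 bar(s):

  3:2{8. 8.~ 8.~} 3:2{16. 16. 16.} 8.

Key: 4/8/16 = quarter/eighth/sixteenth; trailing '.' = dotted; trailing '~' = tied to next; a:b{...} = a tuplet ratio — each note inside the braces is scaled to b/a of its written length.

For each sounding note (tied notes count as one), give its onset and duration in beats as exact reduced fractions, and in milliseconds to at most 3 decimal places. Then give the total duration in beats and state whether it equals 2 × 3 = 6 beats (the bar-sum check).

1) 0.0ms=0b +588.235ms=1b
2) 588.235ms=1b +1470.588ms=5/2b
3) 2058.824ms=7/2b +294.118ms=1/2b
4) 2352.941ms=4b +294.118ms=1/2b
5) 2647.059ms=9/2b +882.353ms=3/2b
Σ=6b of 6 (102bpm 3/8) — PASS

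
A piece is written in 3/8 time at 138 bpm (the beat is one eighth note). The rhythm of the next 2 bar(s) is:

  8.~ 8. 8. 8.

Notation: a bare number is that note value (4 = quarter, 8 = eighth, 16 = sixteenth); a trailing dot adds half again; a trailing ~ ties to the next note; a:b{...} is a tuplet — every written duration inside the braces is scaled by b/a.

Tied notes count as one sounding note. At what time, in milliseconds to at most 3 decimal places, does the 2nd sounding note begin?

1. 0.0ms @ 0 + 1304.348ms (3)
2. 1304.348ms @ 3 + 652.174ms (3/2)
3. 1956.522ms @ 9/2 + 652.174ms (3/2)

note 2 onset = 3b = 1304.348ms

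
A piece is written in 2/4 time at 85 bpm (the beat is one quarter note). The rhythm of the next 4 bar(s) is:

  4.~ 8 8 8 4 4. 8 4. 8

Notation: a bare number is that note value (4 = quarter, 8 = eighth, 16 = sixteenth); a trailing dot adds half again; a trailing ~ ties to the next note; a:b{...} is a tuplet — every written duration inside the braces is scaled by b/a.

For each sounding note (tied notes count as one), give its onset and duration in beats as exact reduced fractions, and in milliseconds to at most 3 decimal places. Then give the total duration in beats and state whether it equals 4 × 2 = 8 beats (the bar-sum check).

1) 0.0ms=0b +1411.765ms=2b
2) 1411.765ms=2b +352.941ms=1/2b
3) 1764.706ms=5/2b +352.941ms=1/2b
4) 2117.647ms=3b +705.882ms=1b
5) 2823.529ms=4b +1058.824ms=3/2b
6) 3882.353ms=11/2b +352.941ms=1/2b
7) 4235.294ms=6b +1058.824ms=3/2b
8) 5294.118ms=15/2b +352.941ms=1/2b
Σ=8b of 8 (85bpm 2/4) — PASS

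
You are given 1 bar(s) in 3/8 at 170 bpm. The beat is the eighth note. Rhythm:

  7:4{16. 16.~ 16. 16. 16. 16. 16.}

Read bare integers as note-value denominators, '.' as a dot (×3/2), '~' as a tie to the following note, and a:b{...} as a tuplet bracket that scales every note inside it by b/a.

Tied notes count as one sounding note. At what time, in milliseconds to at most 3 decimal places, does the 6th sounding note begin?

note 6 onset = 18/7b = 907.563ms

1. 0.0ms @ 0 + 151.261ms (3/7)
2. 151.261ms @ 3/7 + 302.521ms (6/7)
3. 453.782ms @ 9/7 + 151.261ms (3/7)
4. 605.042ms @ 12/7 + 151.261ms (3/7)
5. 756.303ms @ 15/7 + 151.261ms (3/7)
6. 907.563ms @ 18/7 + 151.261ms (3/7)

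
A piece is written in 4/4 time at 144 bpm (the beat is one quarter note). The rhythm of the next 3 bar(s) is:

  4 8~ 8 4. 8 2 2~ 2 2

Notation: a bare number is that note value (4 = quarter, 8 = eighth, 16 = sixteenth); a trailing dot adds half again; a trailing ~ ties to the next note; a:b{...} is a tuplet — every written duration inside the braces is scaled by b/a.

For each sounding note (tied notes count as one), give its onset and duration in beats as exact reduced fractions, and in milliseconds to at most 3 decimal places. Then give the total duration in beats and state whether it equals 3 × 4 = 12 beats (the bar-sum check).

1) 0.0ms=0b +416.667ms=1b
2) 416.667ms=1b +416.667ms=1b
3) 833.333ms=2b +625.0ms=3/2b
4) 1458.333ms=7/2b +208.333ms=1/2b
5) 1666.667ms=4b +833.333ms=2b
6) 2500.0ms=6b +1666.667ms=4b
7) 4166.667ms=10b +833.333ms=2b
Σ=12b of 12 (144bpm 4/4) — PASS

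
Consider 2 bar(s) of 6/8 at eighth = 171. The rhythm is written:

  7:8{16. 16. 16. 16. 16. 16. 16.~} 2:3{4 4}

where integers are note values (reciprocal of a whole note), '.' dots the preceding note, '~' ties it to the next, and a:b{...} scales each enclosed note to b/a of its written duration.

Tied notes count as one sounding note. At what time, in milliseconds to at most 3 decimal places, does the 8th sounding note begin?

note 8 onset = 9b = 3157.895ms

1. 0.0ms @ 0 + 300.752ms (6/7)
2. 300.752ms @ 6/7 + 300.752ms (6/7)
3. 601.504ms @ 12/7 + 300.752ms (6/7)
4. 902.256ms @ 18/7 + 300.752ms (6/7)
5. 1203.008ms @ 24/7 + 300.752ms (6/7)
6. 1503.759ms @ 30/7 + 300.752ms (6/7)
7. 1804.511ms @ 36/7 + 1353.383ms (27/7)
8. 3157.895ms @ 9 + 1052.632ms (3)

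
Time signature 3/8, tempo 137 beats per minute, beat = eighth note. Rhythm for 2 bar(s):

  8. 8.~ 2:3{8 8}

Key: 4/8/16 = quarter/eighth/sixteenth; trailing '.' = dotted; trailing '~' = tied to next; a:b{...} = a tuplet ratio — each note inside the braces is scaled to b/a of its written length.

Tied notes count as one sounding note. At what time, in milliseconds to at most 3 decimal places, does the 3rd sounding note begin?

1. 0.0ms @ 0 + 656.934ms (3/2)
2. 656.934ms @ 3/2 + 1313.869ms (3)
3. 1970.803ms @ 9/2 + 656.934ms (3/2)

note 3 onset = 9/2b = 1970.803ms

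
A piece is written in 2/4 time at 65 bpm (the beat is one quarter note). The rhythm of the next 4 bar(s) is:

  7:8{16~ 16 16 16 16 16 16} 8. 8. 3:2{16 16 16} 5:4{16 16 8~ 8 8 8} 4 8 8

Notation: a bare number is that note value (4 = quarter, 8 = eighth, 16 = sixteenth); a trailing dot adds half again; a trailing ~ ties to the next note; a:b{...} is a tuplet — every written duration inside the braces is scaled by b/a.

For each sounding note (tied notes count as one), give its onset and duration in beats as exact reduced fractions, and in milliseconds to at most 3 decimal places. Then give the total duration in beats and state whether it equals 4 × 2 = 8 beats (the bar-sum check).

1) 0.0ms=0b +527.473ms=4/7b
2) 527.473ms=4/7b +263.736ms=2/7b
3) 791.209ms=6/7b +263.736ms=2/7b
4) 1054.945ms=8/7b +263.736ms=2/7b
5) 1318.681ms=10/7b +263.736ms=2/7b
6) 1582.418ms=12/7b +263.736ms=2/7b
7) 1846.154ms=2b +692.308ms=3/4b
8) 2538.462ms=11/4b +692.308ms=3/4b
9) 3230.769ms=7/2b +153.846ms=1/6b
10) 3384.615ms=11/3b +153.846ms=1/6b
11) 3538.462ms=23/6b +153.846ms=1/6b
12) 3692.308ms=4b +184.615ms=1/5b
13) 3876.923ms=21/5b +184.615ms=1/5b
14) 4061.538ms=22/5b +738.462ms=4/5b
15) 4800.0ms=26/5b +369.231ms=2/5b
16) 5169.231ms=28/5b +369.231ms=2/5b
17) 5538.462ms=6b +923.077ms=1b
18) 6461.538ms=7b +461.538ms=1/2b
19) 6923.077ms=15/2b +461.538ms=1/2b
Σ=8b of 8 (65bpm 2/4) — PASS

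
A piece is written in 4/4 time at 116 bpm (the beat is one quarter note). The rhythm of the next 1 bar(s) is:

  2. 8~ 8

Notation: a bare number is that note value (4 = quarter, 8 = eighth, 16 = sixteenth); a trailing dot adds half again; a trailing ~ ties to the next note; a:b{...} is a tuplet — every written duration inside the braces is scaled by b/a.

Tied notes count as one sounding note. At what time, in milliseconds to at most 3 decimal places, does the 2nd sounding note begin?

note 2 onset = 3b = 1551.724ms

1. 0.0ms @ 0 + 1551.724ms (3)
2. 1551.724ms @ 3 + 517.241ms (1)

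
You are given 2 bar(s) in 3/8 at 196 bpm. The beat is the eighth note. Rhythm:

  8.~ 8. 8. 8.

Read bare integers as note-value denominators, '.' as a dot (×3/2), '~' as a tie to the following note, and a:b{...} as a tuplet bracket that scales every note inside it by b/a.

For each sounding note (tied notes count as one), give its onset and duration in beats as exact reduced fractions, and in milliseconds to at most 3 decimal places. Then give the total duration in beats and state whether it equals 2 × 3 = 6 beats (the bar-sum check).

1) 0.0ms=0b +918.367ms=3b
2) 918.367ms=3b +459.184ms=3/2b
3) 1377.551ms=9/2b +459.184ms=3/2b
Σ=6b of 6 (196bpm 3/8) — PASS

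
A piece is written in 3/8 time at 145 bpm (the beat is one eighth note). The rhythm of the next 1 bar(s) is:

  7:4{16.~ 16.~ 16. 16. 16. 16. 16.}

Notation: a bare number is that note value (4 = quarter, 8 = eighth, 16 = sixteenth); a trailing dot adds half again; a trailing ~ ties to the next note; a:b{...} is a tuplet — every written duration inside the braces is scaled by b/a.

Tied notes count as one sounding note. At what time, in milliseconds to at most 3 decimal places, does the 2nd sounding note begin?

note 2 onset = 9/7b = 532.02ms

1. 0.0ms @ 0 + 532.02ms (9/7)
2. 532.02ms @ 9/7 + 177.34ms (3/7)
3. 709.36ms @ 12/7 + 177.34ms (3/7)
4. 886.7ms @ 15/7 + 177.34ms (3/7)
5. 1064.039ms @ 18/7 + 177.34ms (3/7)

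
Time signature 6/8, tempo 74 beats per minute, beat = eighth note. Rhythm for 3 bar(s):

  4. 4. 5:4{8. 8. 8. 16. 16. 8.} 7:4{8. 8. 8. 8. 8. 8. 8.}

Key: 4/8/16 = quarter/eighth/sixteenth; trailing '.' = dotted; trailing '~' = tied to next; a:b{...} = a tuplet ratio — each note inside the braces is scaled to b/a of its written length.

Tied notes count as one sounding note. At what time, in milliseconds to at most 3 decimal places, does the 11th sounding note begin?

1. 0.0ms @ 0 + 2432.432ms (3)
2. 2432.432ms @ 3 + 2432.432ms (3)
3. 4864.865ms @ 6 + 972.973ms (6/5)
4. 5837.838ms @ 36/5 + 972.973ms (6/5)
5. 6810.811ms @ 42/5 + 972.973ms (6/5)
6. 7783.784ms @ 48/5 + 486.486ms (3/5)
7. 8270.27ms @ 51/5 + 486.486ms (3/5)
8. 8756.757ms @ 54/5 + 972.973ms (6/5)
9. 9729.73ms @ 12 + 694.981ms (6/7)
10. 10424.71ms @ 90/7 + 694.981ms (6/7)
11. 11119.691ms @ 96/7 + 694.981ms (6/7)
12. 11814.672ms @ 102/7 + 694.981ms (6/7)
13. 12509.653ms @ 108/7 + 694.981ms (6/7)
14. 13204.633ms @ 114/7 + 694.981ms (6/7)
15. 13899.614ms @ 120/7 + 694.981ms (6/7)

note 11 onset = 96/7b = 11119.691ms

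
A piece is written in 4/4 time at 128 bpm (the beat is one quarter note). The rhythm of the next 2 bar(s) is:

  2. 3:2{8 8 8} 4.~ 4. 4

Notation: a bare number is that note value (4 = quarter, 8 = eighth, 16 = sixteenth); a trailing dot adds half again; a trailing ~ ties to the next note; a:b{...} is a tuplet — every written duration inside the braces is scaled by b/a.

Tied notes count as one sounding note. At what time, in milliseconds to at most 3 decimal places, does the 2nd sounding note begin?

note 2 onset = 3b = 1406.25ms

1. 0.0ms @ 0 + 1406.25ms (3)
2. 1406.25ms @ 3 + 156.25ms (1/3)
3. 1562.5ms @ 10/3 + 156.25ms (1/3)
4. 1718.75ms @ 11/3 + 156.25ms (1/3)
5. 1875.0ms @ 4 + 1406.25ms (3)
6. 3281.25ms @ 7 + 468.75ms (1)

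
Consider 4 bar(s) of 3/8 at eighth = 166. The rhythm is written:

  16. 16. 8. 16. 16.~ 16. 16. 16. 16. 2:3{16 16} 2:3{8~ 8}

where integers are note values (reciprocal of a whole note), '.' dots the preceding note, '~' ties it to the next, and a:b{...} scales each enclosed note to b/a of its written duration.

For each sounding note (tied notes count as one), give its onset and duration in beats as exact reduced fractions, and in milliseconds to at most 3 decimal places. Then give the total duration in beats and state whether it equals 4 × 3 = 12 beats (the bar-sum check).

1) 0.0ms=0b +271.084ms=3/4b
2) 271.084ms=3/4b +271.084ms=3/4b
3) 542.169ms=3/2b +542.169ms=3/2b
4) 1084.337ms=3b +271.084ms=3/4b
5) 1355.422ms=15/4b +542.169ms=3/2b
6) 1897.59ms=21/4b +271.084ms=3/4b
7) 2168.675ms=6b +271.084ms=3/4b
8) 2439.759ms=27/4b +271.084ms=3/4b
9) 2710.843ms=15/2b +271.084ms=3/4b
10) 2981.928ms=33/4b +271.084ms=3/4b
11) 3253.012ms=9b +1084.337ms=3b
Σ=12b of 12 (166bpm 3/8) — PASS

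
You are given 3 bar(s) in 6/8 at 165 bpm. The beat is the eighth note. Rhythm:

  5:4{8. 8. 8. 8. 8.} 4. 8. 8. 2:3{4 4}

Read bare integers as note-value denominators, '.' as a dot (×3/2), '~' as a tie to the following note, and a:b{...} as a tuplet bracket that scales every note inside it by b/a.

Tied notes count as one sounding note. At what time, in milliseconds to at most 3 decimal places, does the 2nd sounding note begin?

1. 0.0ms @ 0 + 436.364ms (6/5)
2. 436.364ms @ 6/5 + 436.364ms (6/5)
3. 872.727ms @ 12/5 + 436.364ms (6/5)
4. 1309.091ms @ 18/5 + 436.364ms (6/5)
5. 1745.455ms @ 24/5 + 436.364ms (6/5)
6. 2181.818ms @ 6 + 1090.909ms (3)
7. 3272.727ms @ 9 + 545.455ms (3/2)
8. 3818.182ms @ 21/2 + 545.455ms (3/2)
9. 4363.636ms @ 12 + 1090.909ms (3)
10. 5454.545ms @ 15 + 1090.909ms (3)

note 2 onset = 6/5b = 436.364ms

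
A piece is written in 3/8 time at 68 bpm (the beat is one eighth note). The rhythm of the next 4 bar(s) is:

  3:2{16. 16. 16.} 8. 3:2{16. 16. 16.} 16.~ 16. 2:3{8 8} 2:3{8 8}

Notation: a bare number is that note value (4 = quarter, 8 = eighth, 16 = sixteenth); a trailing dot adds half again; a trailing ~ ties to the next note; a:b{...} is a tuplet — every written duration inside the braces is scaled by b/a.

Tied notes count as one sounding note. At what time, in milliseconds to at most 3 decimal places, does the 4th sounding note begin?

note 4 onset = 3/2b = 1323.529ms

1. 0.0ms @ 0 + 441.176ms (1/2)
2. 441.176ms @ 1/2 + 441.176ms (1/2)
3. 882.353ms @ 1 + 441.176ms (1/2)
4. 1323.529ms @ 3/2 + 1323.529ms (3/2)
5. 2647.059ms @ 3 + 441.176ms (1/2)
6. 3088.235ms @ 7/2 + 441.176ms (1/2)
7. 3529.412ms @ 4 + 441.176ms (1/2)
8. 3970.588ms @ 9/2 + 1323.529ms (3/2)
9. 5294.118ms @ 6 + 1323.529ms (3/2)
10. 6617.647ms @ 15/2 + 1323.529ms (3/2)
11. 7941.176ms @ 9 + 1323.529ms (3/2)
12. 9264.706ms @ 21/2 + 1323.529ms (3/2)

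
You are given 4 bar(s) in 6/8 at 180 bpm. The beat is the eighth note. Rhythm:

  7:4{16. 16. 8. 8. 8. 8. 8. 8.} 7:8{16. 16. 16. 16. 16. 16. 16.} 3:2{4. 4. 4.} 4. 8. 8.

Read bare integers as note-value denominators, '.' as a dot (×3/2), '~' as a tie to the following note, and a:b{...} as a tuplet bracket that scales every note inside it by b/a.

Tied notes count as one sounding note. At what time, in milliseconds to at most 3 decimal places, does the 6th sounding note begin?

1. 0.0ms @ 0 + 142.857ms (3/7)
2. 142.857ms @ 3/7 + 142.857ms (3/7)
3. 285.714ms @ 6/7 + 285.714ms (6/7)
4. 571.429ms @ 12/7 + 285.714ms (6/7)
5. 857.143ms @ 18/7 + 285.714ms (6/7)
6. 1142.857ms @ 24/7 + 285.714ms (6/7)
7. 1428.571ms @ 30/7 + 285.714ms (6/7)
8. 1714.286ms @ 36/7 + 285.714ms (6/7)
9. 2000.0ms @ 6 + 285.714ms (6/7)
10. 2285.714ms @ 48/7 + 285.714ms (6/7)
11. 2571.429ms @ 54/7 + 285.714ms (6/7)
12. 2857.143ms @ 60/7 + 285.714ms (6/7)
13. 3142.857ms @ 66/7 + 285.714ms (6/7)
14. 3428.571ms @ 72/7 + 285.714ms (6/7)
15. 3714.286ms @ 78/7 + 285.714ms (6/7)
16. 4000.0ms @ 12 + 666.667ms (2)
17. 4666.667ms @ 14 + 666.667ms (2)
18. 5333.333ms @ 16 + 666.667ms (2)
19. 6000.0ms @ 18 + 1000.0ms (3)
20. 7000.0ms @ 21 + 500.0ms (3/2)
21. 7500.0ms @ 45/2 + 500.0ms (3/2)

note 6 onset = 24/7b = 1142.857ms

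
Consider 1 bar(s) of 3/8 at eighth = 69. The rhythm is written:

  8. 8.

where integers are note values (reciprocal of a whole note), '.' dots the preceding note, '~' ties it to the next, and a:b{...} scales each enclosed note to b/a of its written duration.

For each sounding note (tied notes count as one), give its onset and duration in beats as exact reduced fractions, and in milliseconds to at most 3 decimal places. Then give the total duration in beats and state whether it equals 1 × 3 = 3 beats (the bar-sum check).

1) 0.0ms=0b +1304.348ms=3/2b
2) 1304.348ms=3/2b +1304.348ms=3/2b
Σ=3b of 3 (69bpm 3/8) — PASS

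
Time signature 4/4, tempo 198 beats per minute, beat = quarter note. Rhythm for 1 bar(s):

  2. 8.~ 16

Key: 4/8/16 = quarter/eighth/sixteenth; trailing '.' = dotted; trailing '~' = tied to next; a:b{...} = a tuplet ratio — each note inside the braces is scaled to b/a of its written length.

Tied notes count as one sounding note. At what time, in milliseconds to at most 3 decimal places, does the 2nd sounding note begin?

1. 0.0ms @ 0 + 909.091ms (3)
2. 909.091ms @ 3 + 303.03ms (1)

note 2 onset = 3b = 909.091ms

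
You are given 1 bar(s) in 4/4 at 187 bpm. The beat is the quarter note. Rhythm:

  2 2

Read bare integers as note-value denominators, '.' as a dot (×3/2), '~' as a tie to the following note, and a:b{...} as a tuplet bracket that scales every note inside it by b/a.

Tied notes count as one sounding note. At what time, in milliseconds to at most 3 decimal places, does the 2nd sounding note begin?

note 2 onset = 2b = 641.711ms

1. 0.0ms @ 0 + 641.711ms (2)
2. 641.711ms @ 2 + 641.711ms (2)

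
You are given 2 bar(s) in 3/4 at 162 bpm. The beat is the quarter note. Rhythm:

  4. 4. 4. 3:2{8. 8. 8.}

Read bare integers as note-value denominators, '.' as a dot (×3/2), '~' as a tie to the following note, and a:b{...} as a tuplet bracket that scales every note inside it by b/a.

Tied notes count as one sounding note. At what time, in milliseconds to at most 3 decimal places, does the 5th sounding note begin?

note 5 onset = 5b = 1851.852ms

1. 0.0ms @ 0 + 555.556ms (3/2)
2. 555.556ms @ 3/2 + 555.556ms (3/2)
3. 1111.111ms @ 3 + 555.556ms (3/2)
4. 1666.667ms @ 9/2 + 185.185ms (1/2)
5. 1851.852ms @ 5 + 185.185ms (1/2)
6. 2037.037ms @ 11/2 + 185.185ms (1/2)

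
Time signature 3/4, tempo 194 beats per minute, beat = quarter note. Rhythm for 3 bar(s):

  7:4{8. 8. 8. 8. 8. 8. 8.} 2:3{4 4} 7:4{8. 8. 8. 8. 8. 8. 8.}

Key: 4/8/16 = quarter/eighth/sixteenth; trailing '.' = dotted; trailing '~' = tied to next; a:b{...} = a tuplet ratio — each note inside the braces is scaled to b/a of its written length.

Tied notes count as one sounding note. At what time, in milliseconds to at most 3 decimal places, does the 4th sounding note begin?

note 4 onset = 9/7b = 397.644ms

1. 0.0ms @ 0 + 132.548ms (3/7)
2. 132.548ms @ 3/7 + 132.548ms (3/7)
3. 265.096ms @ 6/7 + 132.548ms (3/7)
4. 397.644ms @ 9/7 + 132.548ms (3/7)
5. 530.191ms @ 12/7 + 132.548ms (3/7)
6. 662.739ms @ 15/7 + 132.548ms (3/7)
7. 795.287ms @ 18/7 + 132.548ms (3/7)
8. 927.835ms @ 3 + 463.918ms (3/2)
9. 1391.753ms @ 9/2 + 463.918ms (3/2)
10. 1855.67ms @ 6 + 132.548ms (3/7)
11. 1988.218ms @ 45/7 + 132.548ms (3/7)
12. 2120.766ms @ 48/7 + 132.548ms (3/7)
13. 2253.314ms @ 51/7 + 132.548ms (3/7)
14. 2385.862ms @ 54/7 + 132.548ms (3/7)
15. 2518.409ms @ 57/7 + 132.548ms (3/7)
16. 2650.957ms @ 60/7 + 132.548ms (3/7)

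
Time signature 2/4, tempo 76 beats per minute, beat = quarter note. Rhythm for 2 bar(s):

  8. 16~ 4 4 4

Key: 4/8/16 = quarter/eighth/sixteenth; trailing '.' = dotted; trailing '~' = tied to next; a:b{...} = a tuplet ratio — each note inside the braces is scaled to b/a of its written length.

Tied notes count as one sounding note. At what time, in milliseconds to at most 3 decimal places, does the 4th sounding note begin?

1. 0.0ms @ 0 + 592.105ms (3/4)
2. 592.105ms @ 3/4 + 986.842ms (5/4)
3. 1578.947ms @ 2 + 789.474ms (1)
4. 2368.421ms @ 3 + 789.474ms (1)

note 4 onset = 3b = 2368.421ms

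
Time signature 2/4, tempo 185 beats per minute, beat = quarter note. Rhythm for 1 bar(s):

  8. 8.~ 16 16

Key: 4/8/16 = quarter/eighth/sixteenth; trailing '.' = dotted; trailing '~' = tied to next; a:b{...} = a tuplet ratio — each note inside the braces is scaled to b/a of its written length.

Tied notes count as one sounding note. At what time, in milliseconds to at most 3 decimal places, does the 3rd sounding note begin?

1. 0.0ms @ 0 + 243.243ms (3/4)
2. 243.243ms @ 3/4 + 324.324ms (1)
3. 567.568ms @ 7/4 + 81.081ms (1/4)

note 3 onset = 7/4b = 567.568ms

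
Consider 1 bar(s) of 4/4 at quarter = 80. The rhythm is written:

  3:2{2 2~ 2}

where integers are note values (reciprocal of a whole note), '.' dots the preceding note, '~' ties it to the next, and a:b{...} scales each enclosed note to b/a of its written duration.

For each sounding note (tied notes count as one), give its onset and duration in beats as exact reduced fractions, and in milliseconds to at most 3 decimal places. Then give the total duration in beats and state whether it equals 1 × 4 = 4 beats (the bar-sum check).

1) 0.0ms=0b +1000.0ms=4/3b
2) 1000.0ms=4/3b +2000.0ms=8/3b
Σ=4b of 4 (80bpm 4/4) — PASS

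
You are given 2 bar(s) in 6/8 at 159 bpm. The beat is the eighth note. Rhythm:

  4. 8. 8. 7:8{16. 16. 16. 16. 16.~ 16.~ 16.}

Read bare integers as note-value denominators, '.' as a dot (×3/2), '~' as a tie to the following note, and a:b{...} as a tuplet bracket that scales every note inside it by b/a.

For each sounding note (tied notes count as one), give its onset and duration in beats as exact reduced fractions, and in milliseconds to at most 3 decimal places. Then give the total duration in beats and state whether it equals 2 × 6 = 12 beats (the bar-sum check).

1) 0.0ms=0b +1132.075ms=3b
2) 1132.075ms=3b +566.038ms=3/2b
3) 1698.113ms=9/2b +566.038ms=3/2b
4) 2264.151ms=6b +323.45ms=6/7b
5) 2587.601ms=48/7b +323.45ms=6/7b
6) 2911.051ms=54/7b +323.45ms=6/7b
7) 3234.501ms=60/7b +323.45ms=6/7b
8) 3557.951ms=66/7b +970.35ms=18/7b
Σ=12b of 12 (159bpm 6/8) — PASS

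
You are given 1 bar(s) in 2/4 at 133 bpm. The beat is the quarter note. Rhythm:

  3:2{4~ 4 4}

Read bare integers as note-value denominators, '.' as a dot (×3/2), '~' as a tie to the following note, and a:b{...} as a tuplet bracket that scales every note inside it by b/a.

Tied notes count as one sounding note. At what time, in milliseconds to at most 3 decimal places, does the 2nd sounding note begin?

1. 0.0ms @ 0 + 601.504ms (4/3)
2. 601.504ms @ 4/3 + 300.752ms (2/3)

note 2 onset = 4/3b = 601.504ms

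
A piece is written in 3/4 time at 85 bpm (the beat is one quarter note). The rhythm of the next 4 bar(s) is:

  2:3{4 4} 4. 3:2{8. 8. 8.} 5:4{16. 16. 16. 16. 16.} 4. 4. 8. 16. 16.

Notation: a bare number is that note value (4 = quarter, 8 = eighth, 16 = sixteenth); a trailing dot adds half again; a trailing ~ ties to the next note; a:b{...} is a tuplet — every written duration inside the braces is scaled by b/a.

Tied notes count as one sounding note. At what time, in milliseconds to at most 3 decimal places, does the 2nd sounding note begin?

1. 0.0ms @ 0 + 1058.824ms (3/2)
2. 1058.824ms @ 3/2 + 1058.824ms (3/2)
3. 2117.647ms @ 3 + 1058.824ms (3/2)
4. 3176.471ms @ 9/2 + 352.941ms (1/2)
5. 3529.412ms @ 5 + 352.941ms (1/2)
6. 3882.353ms @ 11/2 + 352.941ms (1/2)
7. 4235.294ms @ 6 + 211.765ms (3/10)
8. 4447.059ms @ 63/10 + 211.765ms (3/10)
9. 4658.824ms @ 33/5 + 211.765ms (3/10)
10. 4870.588ms @ 69/10 + 211.765ms (3/10)
11. 5082.353ms @ 36/5 + 211.765ms (3/10)
12. 5294.118ms @ 15/2 + 1058.824ms (3/2)
13. 6352.941ms @ 9 + 1058.824ms (3/2)
14. 7411.765ms @ 21/2 + 529.412ms (3/4)
15. 7941.176ms @ 45/4 + 264.706ms (3/8)
16. 8205.882ms @ 93/8 + 264.706ms (3/8)

note 2 onset = 3/2b = 1058.824ms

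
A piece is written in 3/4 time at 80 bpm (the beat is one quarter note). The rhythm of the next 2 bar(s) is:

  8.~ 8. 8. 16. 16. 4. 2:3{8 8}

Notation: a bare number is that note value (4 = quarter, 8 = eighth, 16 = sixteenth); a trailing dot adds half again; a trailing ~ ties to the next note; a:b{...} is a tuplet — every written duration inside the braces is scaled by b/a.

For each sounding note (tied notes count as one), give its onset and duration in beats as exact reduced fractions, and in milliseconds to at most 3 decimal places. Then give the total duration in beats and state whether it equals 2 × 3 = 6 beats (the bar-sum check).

1) 0.0ms=0b +1125.0ms=3/2b
2) 1125.0ms=3/2b +562.5ms=3/4b
3) 1687.5ms=9/4b +281.25ms=3/8b
4) 1968.75ms=21/8b +281.25ms=3/8b
5) 2250.0ms=3b +1125.0ms=3/2b
6) 3375.0ms=9/2b +562.5ms=3/4b
7) 3937.5ms=21/4b +562.5ms=3/4b
Σ=6b of 6 (80bpm 3/4) — PASS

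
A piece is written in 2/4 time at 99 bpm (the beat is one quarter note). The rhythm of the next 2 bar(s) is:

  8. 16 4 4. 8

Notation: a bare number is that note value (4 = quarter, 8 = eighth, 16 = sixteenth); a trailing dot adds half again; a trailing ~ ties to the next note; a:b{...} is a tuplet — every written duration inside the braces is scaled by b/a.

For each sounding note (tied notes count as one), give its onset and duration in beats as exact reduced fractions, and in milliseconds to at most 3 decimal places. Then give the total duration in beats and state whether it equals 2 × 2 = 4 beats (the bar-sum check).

1) 0.0ms=0b +454.545ms=3/4b
2) 454.545ms=3/4b +151.515ms=1/4b
3) 606.061ms=1b +606.061ms=1b
4) 1212.121ms=2b +909.091ms=3/2b
5) 2121.212ms=7/2b +303.03ms=1/2b
Σ=4b of 4 (99bpm 2/4) — PASS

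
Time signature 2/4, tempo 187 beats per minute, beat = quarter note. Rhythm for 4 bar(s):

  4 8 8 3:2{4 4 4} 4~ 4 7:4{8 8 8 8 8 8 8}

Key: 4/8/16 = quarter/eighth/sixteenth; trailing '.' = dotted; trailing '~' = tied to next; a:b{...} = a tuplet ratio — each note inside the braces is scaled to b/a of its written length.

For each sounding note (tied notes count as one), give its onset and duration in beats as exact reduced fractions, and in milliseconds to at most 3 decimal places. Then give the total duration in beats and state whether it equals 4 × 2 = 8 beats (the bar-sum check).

1) 0.0ms=0b +320.856ms=1b
2) 320.856ms=1b +160.428ms=1/2b
3) 481.283ms=3/2b +160.428ms=1/2b
4) 641.711ms=2b +213.904ms=2/3b
5) 855.615ms=8/3b +213.904ms=2/3b
6) 1069.519ms=10/3b +213.904ms=2/3b
7) 1283.422ms=4b +641.711ms=2b
8) 1925.134ms=6b +91.673ms=2/7b
9) 2016.807ms=44/7b +91.673ms=2/7b
10) 2108.48ms=46/7b +91.673ms=2/7b
11) 2200.153ms=48/7b +91.673ms=2/7b
12) 2291.826ms=50/7b +91.673ms=2/7b
13) 2383.499ms=52/7b +91.673ms=2/7b
14) 2475.172ms=54/7b +91.673ms=2/7b
Σ=8b of 8 (187bpm 2/4) — PASS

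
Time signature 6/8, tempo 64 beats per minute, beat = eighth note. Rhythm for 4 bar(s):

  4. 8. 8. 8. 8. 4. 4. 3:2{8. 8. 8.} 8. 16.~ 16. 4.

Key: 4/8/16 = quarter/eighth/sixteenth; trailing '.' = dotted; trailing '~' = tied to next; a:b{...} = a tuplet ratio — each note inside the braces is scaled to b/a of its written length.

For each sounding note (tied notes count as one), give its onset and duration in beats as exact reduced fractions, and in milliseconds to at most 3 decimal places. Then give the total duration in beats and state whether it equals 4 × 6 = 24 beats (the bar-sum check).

1) 0.0ms=0b +2812.5ms=3b
2) 2812.5ms=3b +1406.25ms=3/2b
3) 4218.75ms=9/2b +1406.25ms=3/2b
4) 5625.0ms=6b +1406.25ms=3/2b
5) 7031.25ms=15/2b +1406.25ms=3/2b
6) 8437.5ms=9b +2812.5ms=3b
7) 11250.0ms=12b +2812.5ms=3b
8) 14062.5ms=15b +937.5ms=1b
9) 15000.0ms=16b +937.5ms=1b
10) 15937.5ms=17b +937.5ms=1b
11) 16875.0ms=18b +1406.25ms=3/2b
12) 18281.25ms=39/2b +1406.25ms=3/2b
13) 19687.5ms=21b +2812.5ms=3b
Σ=24b of 24 (64bpm 6/8) — PASS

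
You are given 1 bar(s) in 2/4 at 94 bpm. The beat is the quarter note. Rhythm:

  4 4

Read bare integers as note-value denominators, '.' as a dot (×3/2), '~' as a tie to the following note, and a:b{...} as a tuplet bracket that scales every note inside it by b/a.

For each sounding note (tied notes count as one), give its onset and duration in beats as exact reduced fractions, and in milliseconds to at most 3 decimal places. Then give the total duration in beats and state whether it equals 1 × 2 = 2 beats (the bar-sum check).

1) 0.0ms=0b +638.298ms=1b
2) 638.298ms=1b +638.298ms=1b
Σ=2b of 2 (94bpm 2/4) — PASS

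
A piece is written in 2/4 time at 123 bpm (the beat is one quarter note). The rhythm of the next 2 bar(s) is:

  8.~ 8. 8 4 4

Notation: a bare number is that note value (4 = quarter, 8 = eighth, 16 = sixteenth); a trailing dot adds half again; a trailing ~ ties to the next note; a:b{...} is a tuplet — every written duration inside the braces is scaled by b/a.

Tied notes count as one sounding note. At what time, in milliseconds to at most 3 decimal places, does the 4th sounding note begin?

1. 0.0ms @ 0 + 731.707ms (3/2)
2. 731.707ms @ 3/2 + 243.902ms (1/2)
3. 975.61ms @ 2 + 487.805ms (1)
4. 1463.415ms @ 3 + 487.805ms (1)

note 4 onset = 3b = 1463.415ms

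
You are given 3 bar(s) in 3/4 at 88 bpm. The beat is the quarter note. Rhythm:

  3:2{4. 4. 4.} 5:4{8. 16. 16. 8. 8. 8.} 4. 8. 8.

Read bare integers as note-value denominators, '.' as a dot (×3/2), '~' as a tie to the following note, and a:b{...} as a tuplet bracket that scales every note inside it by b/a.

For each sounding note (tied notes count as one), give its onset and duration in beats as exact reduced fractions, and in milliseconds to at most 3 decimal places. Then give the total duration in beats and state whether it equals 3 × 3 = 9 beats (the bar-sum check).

1) 0.0ms=0b +681.818ms=1b
2) 681.818ms=1b +681.818ms=1b
3) 1363.636ms=2b +681.818ms=1b
4) 2045.455ms=3b +409.091ms=3/5b
5) 2454.545ms=18/5b +204.545ms=3/10b
6) 2659.091ms=39/10b +204.545ms=3/10b
7) 2863.636ms=21/5b +409.091ms=3/5b
8) 3272.727ms=24/5b +409.091ms=3/5b
9) 3681.818ms=27/5b +409.091ms=3/5b
10) 4090.909ms=6b +1022.727ms=3/2b
11) 5113.636ms=15/2b +511.364ms=3/4b
12) 5625.0ms=33/4b +511.364ms=3/4b
Σ=9b of 9 (88bpm 3/4) — PASS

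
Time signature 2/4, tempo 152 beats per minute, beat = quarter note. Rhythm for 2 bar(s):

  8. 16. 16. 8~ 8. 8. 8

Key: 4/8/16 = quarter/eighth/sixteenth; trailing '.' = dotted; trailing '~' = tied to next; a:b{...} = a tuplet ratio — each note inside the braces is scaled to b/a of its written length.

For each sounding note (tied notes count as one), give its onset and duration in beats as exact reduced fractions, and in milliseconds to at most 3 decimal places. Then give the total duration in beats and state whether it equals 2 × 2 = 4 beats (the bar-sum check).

1) 0.0ms=0b +296.053ms=3/4b
2) 296.053ms=3/4b +148.026ms=3/8b
3) 444.079ms=9/8b +148.026ms=3/8b
4) 592.105ms=3/2b +493.421ms=5/4b
5) 1085.526ms=11/4b +296.053ms=3/4b
6) 1381.579ms=7/2b +197.368ms=1/2b
Σ=4b of 4 (152bpm 2/4) — PASS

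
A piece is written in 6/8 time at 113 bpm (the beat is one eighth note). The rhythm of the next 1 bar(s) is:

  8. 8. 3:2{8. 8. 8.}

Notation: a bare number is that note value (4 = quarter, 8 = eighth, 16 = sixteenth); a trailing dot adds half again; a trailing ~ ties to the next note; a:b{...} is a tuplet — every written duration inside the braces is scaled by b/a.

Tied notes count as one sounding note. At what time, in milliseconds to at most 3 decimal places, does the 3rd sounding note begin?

note 3 onset = 3b = 1592.92ms

1. 0.0ms @ 0 + 796.46ms (3/2)
2. 796.46ms @ 3/2 + 796.46ms (3/2)
3. 1592.92ms @ 3 + 530.973ms (1)
4. 2123.894ms @ 4 + 530.973ms (1)
5. 2654.867ms @ 5 + 530.973ms (1)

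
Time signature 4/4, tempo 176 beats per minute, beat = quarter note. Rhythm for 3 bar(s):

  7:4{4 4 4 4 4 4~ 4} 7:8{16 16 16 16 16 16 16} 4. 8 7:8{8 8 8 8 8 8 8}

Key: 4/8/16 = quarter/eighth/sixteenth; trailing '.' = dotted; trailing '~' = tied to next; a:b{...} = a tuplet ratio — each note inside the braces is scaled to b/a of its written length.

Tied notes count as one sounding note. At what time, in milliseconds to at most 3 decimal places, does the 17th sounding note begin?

1. 0.0ms @ 0 + 194.805ms (4/7)
2. 194.805ms @ 4/7 + 194.805ms (4/7)
3. 389.61ms @ 8/7 + 194.805ms (4/7)
4. 584.416ms @ 12/7 + 194.805ms (4/7)
5. 779.221ms @ 16/7 + 194.805ms (4/7)
6. 974.026ms @ 20/7 + 389.61ms (8/7)
7. 1363.636ms @ 4 + 97.403ms (2/7)
8. 1461.039ms @ 30/7 + 97.403ms (2/7)
9. 1558.442ms @ 32/7 + 97.403ms (2/7)
10. 1655.844ms @ 34/7 + 97.403ms (2/7)
11. 1753.247ms @ 36/7 + 97.403ms (2/7)
12. 1850.649ms @ 38/7 + 97.403ms (2/7)
13. 1948.052ms @ 40/7 + 97.403ms (2/7)
14. 2045.455ms @ 6 + 511.364ms (3/2)
15. 2556.818ms @ 15/2 + 170.455ms (1/2)
16. 2727.273ms @ 8 + 194.805ms (4/7)
17. 2922.078ms @ 60/7 + 194.805ms (4/7)
18. 3116.883ms @ 64/7 + 194.805ms (4/7)
19. 3311.688ms @ 68/7 + 194.805ms (4/7)
20. 3506.494ms @ 72/7 + 194.805ms (4/7)
21. 3701.299ms @ 76/7 + 194.805ms (4/7)
22. 3896.104ms @ 80/7 + 194.805ms (4/7)

note 17 onset = 60/7b = 2922.078ms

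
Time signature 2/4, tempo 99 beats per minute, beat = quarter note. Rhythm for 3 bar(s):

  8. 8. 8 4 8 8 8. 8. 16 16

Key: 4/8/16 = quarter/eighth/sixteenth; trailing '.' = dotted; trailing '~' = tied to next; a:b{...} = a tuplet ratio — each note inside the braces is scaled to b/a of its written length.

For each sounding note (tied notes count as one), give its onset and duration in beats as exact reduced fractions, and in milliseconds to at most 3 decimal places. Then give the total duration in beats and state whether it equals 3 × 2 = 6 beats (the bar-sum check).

1) 0.0ms=0b +454.545ms=3/4b
2) 454.545ms=3/4b +454.545ms=3/4b
3) 909.091ms=3/2b +303.03ms=1/2b
4) 1212.121ms=2b +606.061ms=1b
5) 1818.182ms=3b +303.03ms=1/2b
6) 2121.212ms=7/2b +303.03ms=1/2b
7) 2424.242ms=4b +454.545ms=3/4b
8) 2878.788ms=19/4b +454.545ms=3/4b
9) 3333.333ms=11/2b +151.515ms=1/4b
10) 3484.848ms=23/4b +151.515ms=1/4b
Σ=6b of 6 (99bpm 2/4) — PASS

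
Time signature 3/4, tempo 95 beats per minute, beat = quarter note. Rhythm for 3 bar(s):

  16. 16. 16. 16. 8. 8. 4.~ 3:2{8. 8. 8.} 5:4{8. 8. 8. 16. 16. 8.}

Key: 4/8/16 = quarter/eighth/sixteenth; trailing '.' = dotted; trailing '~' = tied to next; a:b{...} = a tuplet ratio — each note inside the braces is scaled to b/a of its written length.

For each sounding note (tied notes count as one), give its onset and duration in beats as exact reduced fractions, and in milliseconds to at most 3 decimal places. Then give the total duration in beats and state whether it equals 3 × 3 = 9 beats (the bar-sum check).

1) 0.0ms=0b +236.842ms=3/8b
2) 236.842ms=3/8b +236.842ms=3/8b
3) 473.684ms=3/4b +236.842ms=3/8b
4) 710.526ms=9/8b +236.842ms=3/8b
5) 947.368ms=3/2b +473.684ms=3/4b
6) 1421.053ms=9/4b +473.684ms=3/4b
7) 1894.737ms=3b +1263.158ms=2b
8) 3157.895ms=5b +315.789ms=1/2b
9) 3473.684ms=11/2b +315.789ms=1/2b
10) 3789.474ms=6b +378.947ms=3/5b
11) 4168.421ms=33/5b +378.947ms=3/5b
12) 4547.368ms=36/5b +378.947ms=3/5b
13) 4926.316ms=39/5b +189.474ms=3/10b
14) 5115.789ms=81/10b +189.474ms=3/10b
15) 5305.263ms=42/5b +378.947ms=3/5b
Σ=9b of 9 (95bpm 3/4) — PASS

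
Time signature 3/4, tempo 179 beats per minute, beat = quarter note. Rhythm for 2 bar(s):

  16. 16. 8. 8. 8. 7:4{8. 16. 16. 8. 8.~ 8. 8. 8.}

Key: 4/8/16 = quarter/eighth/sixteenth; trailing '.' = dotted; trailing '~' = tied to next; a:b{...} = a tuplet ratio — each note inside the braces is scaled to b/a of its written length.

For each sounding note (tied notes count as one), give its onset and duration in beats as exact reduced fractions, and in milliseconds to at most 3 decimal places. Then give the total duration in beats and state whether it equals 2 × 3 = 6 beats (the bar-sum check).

1) 0.0ms=0b +125.698ms=3/8b
2) 125.698ms=3/8b +125.698ms=3/8b
3) 251.397ms=3/4b +251.397ms=3/4b
4) 502.793ms=3/2b +251.397ms=3/4b
5) 754.19ms=9/4b +251.397ms=3/4b
6) 1005.587ms=3b +143.655ms=3/7b
7) 1149.242ms=24/7b +71.828ms=3/14b
8) 1221.069ms=51/14b +71.828ms=3/14b
9) 1292.897ms=27/7b +143.655ms=3/7b
10) 1436.552ms=30/7b +287.31ms=6/7b
11) 1723.863ms=36/7b +143.655ms=3/7b
12) 1867.518ms=39/7b +143.655ms=3/7b
Σ=6b of 6 (179bpm 3/4) — PASS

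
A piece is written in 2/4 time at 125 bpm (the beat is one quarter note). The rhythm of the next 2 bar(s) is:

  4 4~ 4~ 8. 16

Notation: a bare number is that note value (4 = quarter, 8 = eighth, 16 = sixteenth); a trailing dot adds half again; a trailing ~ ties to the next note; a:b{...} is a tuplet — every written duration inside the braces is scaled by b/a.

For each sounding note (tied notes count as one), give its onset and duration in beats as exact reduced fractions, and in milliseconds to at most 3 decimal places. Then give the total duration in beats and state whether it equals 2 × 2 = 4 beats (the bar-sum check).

1) 0.0ms=0b +480.0ms=1b
2) 480.0ms=1b +1320.0ms=11/4b
3) 1800.0ms=15/4b +120.0ms=1/4b
Σ=4b of 4 (125bpm 2/4) — PASS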